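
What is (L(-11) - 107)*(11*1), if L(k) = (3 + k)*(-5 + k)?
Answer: 231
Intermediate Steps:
L(k) = (-5 + k)*(3 + k)
(L(-11) - 107)*(11*1) = ((-15 + (-11)² - 2*(-11)) - 107)*(11*1) = ((-15 + 121 + 22) - 107)*11 = (128 - 107)*11 = 21*11 = 231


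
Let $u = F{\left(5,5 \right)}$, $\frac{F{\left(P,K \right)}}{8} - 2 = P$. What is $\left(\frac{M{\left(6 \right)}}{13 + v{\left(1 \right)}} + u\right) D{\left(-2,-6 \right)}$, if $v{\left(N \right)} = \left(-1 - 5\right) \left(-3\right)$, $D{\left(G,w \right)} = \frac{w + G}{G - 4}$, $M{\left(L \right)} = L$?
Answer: $\frac{6968}{93} \approx 74.925$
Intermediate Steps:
$D{\left(G,w \right)} = \frac{G + w}{-4 + G}$
$F{\left(P,K \right)} = 16 + 8 P$
$v{\left(N \right)} = 18$ ($v{\left(N \right)} = \left(-6\right) \left(-3\right) = 18$)
$u = 56$ ($u = 16 + 8 \cdot 5 = 16 + 40 = 56$)
$\left(\frac{M{\left(6 \right)}}{13 + v{\left(1 \right)}} + u\right) D{\left(-2,-6 \right)} = \left(\frac{6}{13 + 18} + 56\right) \frac{-2 - 6}{-4 - 2} = \left(\frac{6}{31} + 56\right) \frac{1}{-6} \left(-8\right) = \left(6 \cdot \frac{1}{31} + 56\right) \left(\left(- \frac{1}{6}\right) \left(-8\right)\right) = \left(\frac{6}{31} + 56\right) \frac{4}{3} = \frac{1742}{31} \cdot \frac{4}{3} = \frac{6968}{93}$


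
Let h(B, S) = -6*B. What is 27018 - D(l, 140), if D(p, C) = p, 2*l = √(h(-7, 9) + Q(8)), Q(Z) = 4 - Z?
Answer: 27018 - √38/2 ≈ 27015.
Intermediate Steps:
l = √38/2 (l = √(-6*(-7) + (4 - 1*8))/2 = √(42 + (4 - 8))/2 = √(42 - 4)/2 = √38/2 ≈ 3.0822)
27018 - D(l, 140) = 27018 - √38/2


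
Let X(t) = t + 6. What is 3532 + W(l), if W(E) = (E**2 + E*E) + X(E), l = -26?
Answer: 4864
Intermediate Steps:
X(t) = 6 + t
W(E) = 6 + E + 2*E**2 (W(E) = (E**2 + E*E) + (6 + E) = (E**2 + E**2) + (6 + E) = 2*E**2 + (6 + E) = 6 + E + 2*E**2)
3532 + W(l) = 3532 + (6 - 26 + 2*(-26)**2) = 3532 + (6 - 26 + 2*676) = 3532 + (6 - 26 + 1352) = 3532 + 1332 = 4864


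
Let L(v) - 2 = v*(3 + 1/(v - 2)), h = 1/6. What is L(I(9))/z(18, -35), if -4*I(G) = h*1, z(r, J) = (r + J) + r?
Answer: 743/392 ≈ 1.8954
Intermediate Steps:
h = 1/6 ≈ 0.16667
z(r, J) = J + 2*r (z(r, J) = (J + r) + r = J + 2*r)
I(G) = -1/24
L(v) = 2 + v*(3 + 1/(-2 + v)) (L(v) = 2 + v*(3 + 1/(v - 2)) = 2 + v*(3 + 1/(-2 + v)))
L(I(9))/z(18, -35) = ((-4 - 3*(-1/24) + 3*(-1/24)**2)/(-2 - 1/24))/(-35 + 2*18) = ((-4 + 1/8 + 3*(1/576))/(-49/24))/(-35 + 36) = -24*(-4 + 1/8 + 1/192)/49/1 = -24/49*(-743/192)*1 = (743/392)*1 = 743/392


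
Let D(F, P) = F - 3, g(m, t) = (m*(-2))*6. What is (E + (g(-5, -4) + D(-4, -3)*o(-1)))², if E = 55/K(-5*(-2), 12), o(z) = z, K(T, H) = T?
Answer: 21025/4 ≈ 5256.3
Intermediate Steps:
g(m, t) = -12*m (g(m, t) = -2*m*6 = -12*m)
D(F, P) = -3 + F
E = 11/2 (E = 55/((-5*(-2))) = 55/10 = 55*(⅒) = 11/2 ≈ 5.5000)
(E + (g(-5, -4) + D(-4, -3)*o(-1)))² = (11/2 + (-12*(-5) + (-3 - 4)*(-1)))² = (11/2 + (60 - 7*(-1)))² = (11/2 + (60 + 7))² = (11/2 + 67)² = (145/2)² = 21025/4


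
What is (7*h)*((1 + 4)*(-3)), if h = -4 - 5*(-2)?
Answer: -630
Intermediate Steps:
h = 6 (h = -4 + 10 = 6)
(7*h)*((1 + 4)*(-3)) = (7*6)*((1 + 4)*(-3)) = 42*(5*(-3)) = 42*(-15) = -630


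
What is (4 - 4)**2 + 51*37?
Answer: 1887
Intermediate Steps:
(4 - 4)**2 + 51*37 = 0**2 + 1887 = 0 + 1887 = 1887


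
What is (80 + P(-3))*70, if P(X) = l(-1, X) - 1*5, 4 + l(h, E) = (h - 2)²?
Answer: 5600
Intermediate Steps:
l(h, E) = -4 + (-2 + h)² (l(h, E) = -4 + (h - 2)² = -4 + (-2 + h)²)
P(X) = 0 (P(X) = -(-4 - 1) - 1*5 = -1*(-5) - 5 = 5 - 5 = 0)
(80 + P(-3))*70 = (80 + 0)*70 = 80*70 = 5600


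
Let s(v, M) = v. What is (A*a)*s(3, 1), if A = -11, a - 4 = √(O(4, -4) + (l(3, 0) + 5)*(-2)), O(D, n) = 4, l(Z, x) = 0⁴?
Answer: -132 - 33*I*√6 ≈ -132.0 - 80.833*I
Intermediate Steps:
l(Z, x) = 0
a = 4 + I*√6 (a = 4 + √(4 + (0 + 5)*(-2)) = 4 + √(4 + 5*(-2)) = 4 + √(4 - 10) = 4 + √(-6) = 4 + I*√6 ≈ 4.0 + 2.4495*I)
(A*a)*s(3, 1) = -11*(4 + I*√6)*3 = (-44 - 11*I*√6)*3 = -132 - 33*I*√6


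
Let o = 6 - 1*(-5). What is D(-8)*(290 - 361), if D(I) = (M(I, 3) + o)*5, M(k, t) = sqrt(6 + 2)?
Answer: -3905 - 710*sqrt(2) ≈ -4909.1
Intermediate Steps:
o = 11 (o = 6 + 5 = 11)
M(k, t) = 2*sqrt(2) (M(k, t) = sqrt(8) = 2*sqrt(2))
D(I) = 55 + 10*sqrt(2) (D(I) = (2*sqrt(2) + 11)*5 = (11 + 2*sqrt(2))*5 = 55 + 10*sqrt(2))
D(-8)*(290 - 361) = (55 + 10*sqrt(2))*(290 - 361) = (55 + 10*sqrt(2))*(-71) = -3905 - 710*sqrt(2)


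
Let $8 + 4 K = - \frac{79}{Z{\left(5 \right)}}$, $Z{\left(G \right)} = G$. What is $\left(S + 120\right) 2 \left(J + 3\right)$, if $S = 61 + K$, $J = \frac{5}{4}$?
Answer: $\frac{59517}{40} \approx 1487.9$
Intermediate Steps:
$K = - \frac{119}{20}$ ($K = -2 + \frac{\left(-79\right) \frac{1}{5}}{4} = -2 + \frac{1}{4} \left(- \frac{79}{5}\right) = -2 - \frac{79}{20} = - \frac{119}{20} \approx -5.95$)
$J = \frac{5}{4}$ ($J = 5 \cdot \frac{1}{4} = \frac{5}{4} \approx 1.25$)
$S = \frac{1101}{20}$ ($S = 61 - \frac{119}{20} = \frac{1101}{20} \approx 55.05$)
$\left(S + 120\right) 2 \left(J + 3\right) = \left(\frac{1101}{20} + 120\right) 2 \left(\frac{5}{4} + 3\right) = \frac{3501 \cdot 2 \cdot \frac{17}{4}}{20} = \frac{3501}{20} \cdot \frac{17}{2} = \frac{59517}{40}$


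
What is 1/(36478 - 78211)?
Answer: -1/41733 ≈ -2.3962e-5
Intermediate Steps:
1/(36478 - 78211) = 1/(-41733) = -1/41733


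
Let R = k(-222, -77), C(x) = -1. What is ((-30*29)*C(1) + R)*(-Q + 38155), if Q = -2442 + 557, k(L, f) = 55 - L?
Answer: 45925880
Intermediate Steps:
R = 277 (R = 55 - 1*(-222) = 55 + 222 = 277)
Q = -1885
((-30*29)*C(1) + R)*(-Q + 38155) = (-30*29*(-1) + 277)*(-1*(-1885) + 38155) = (-870*(-1) + 277)*(1885 + 38155) = (870 + 277)*40040 = 1147*40040 = 45925880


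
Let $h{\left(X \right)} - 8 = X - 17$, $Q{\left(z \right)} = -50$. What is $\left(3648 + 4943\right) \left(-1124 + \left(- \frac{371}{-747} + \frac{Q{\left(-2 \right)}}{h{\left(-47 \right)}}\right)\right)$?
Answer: $- \frac{201721155911}{20916} \approx -9.6444 \cdot 10^{6}$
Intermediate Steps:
$h{\left(X \right)} = -9 + X$ ($h{\left(X \right)} = 8 + \left(X - 17\right) = 8 + \left(-17 + X\right) = -9 + X$)
$\left(3648 + 4943\right) \left(-1124 + \left(- \frac{371}{-747} + \frac{Q{\left(-2 \right)}}{h{\left(-47 \right)}}\right)\right) = \left(3648 + 4943\right) \left(-1124 - \left(- \frac{371}{747} + \frac{50}{-9 - 47}\right)\right) = 8591 \left(-1124 - \left(- \frac{371}{747} + \frac{50}{-56}\right)\right) = 8591 \left(-1124 + \left(\frac{371}{747} - - \frac{25}{28}\right)\right) = 8591 \left(-1124 + \left(\frac{371}{747} + \frac{25}{28}\right)\right) = 8591 \left(-1124 + \frac{29063}{20916}\right) = 8591 \left(- \frac{23480521}{20916}\right) = - \frac{201721155911}{20916}$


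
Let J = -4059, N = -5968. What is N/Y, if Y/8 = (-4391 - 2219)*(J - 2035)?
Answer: -373/20140670 ≈ -1.8520e-5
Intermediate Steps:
Y = 322250720 (Y = 8*((-4391 - 2219)*(-4059 - 2035)) = 8*(-6610*(-6094)) = 8*40281340 = 322250720)
N/Y = -5968/322250720 = -5968*1/322250720 = -373/20140670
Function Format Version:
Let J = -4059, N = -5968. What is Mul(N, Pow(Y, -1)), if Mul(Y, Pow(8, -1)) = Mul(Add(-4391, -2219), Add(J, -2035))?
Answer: Rational(-373, 20140670) ≈ -1.8520e-5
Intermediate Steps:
Y = 322250720 (Y = Mul(8, Mul(Add(-4391, -2219), Add(-4059, -2035))) = Mul(8, Mul(-6610, -6094)) = Mul(8, 40281340) = 322250720)
Mul(N, Pow(Y, -1)) = Mul(-5968, Pow(322250720, -1)) = Mul(-5968, Rational(1, 322250720)) = Rational(-373, 20140670)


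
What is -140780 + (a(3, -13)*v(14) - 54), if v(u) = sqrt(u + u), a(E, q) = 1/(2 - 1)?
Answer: -140834 + 2*sqrt(7) ≈ -1.4083e+5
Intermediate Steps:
a(E, q) = 1 (a(E, q) = 1/1 = 1)
v(u) = sqrt(2)*sqrt(u) (v(u) = sqrt(2*u) = sqrt(2)*sqrt(u))
-140780 + (a(3, -13)*v(14) - 54) = -140780 + (1*(sqrt(2)*sqrt(14)) - 54) = -140780 + (1*(2*sqrt(7)) - 54) = -140780 + (2*sqrt(7) - 54) = -140780 + (-54 + 2*sqrt(7)) = -140834 + 2*sqrt(7)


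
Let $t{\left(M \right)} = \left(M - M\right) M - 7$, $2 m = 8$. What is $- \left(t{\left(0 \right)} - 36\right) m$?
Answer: $172$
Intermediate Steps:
$m = 4$ ($m = \frac{1}{2} \cdot 8 = 4$)
$t{\left(M \right)} = -7$ ($t{\left(M \right)} = 0 M - 7 = 0 - 7 = -7$)
$- \left(t{\left(0 \right)} - 36\right) m = - \left(-7 - 36\right) 4 = - \left(-43\right) 4 = \left(-1\right) \left(-172\right) = 172$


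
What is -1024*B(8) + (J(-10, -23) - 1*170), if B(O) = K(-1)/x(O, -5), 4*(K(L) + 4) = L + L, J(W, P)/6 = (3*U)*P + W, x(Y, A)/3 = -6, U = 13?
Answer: -5868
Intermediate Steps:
x(Y, A) = -18 (x(Y, A) = 3*(-6) = -18)
J(W, P) = 6*W + 234*P (J(W, P) = 6*((3*13)*P + W) = 6*(39*P + W) = 6*(W + 39*P) = 6*W + 234*P)
K(L) = -4 + L/2 (K(L) = -4 + (L + L)/4 = -4 + (2*L)/4 = -4 + L/2)
B(O) = 1/4 (B(O) = (-4 + (1/2)*(-1))/(-18) = (-4 - 1/2)*(-1/18) = -9/2*(-1/18) = 1/4)
-1024*B(8) + (J(-10, -23) - 1*170) = -1024*1/4 + ((6*(-10) + 234*(-23)) - 1*170) = -256 + ((-60 - 5382) - 170) = -256 + (-5442 - 170) = -256 - 5612 = -5868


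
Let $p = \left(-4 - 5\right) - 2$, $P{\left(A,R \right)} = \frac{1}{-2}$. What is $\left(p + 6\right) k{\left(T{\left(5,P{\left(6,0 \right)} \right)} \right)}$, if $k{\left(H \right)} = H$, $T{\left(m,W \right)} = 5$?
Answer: $-25$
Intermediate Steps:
$P{\left(A,R \right)} = - \frac{1}{2}$
$p = -11$ ($p = -9 - 2 = -11$)
$\left(p + 6\right) k{\left(T{\left(5,P{\left(6,0 \right)} \right)} \right)} = \left(-11 + 6\right) 5 = \left(-5\right) 5 = -25$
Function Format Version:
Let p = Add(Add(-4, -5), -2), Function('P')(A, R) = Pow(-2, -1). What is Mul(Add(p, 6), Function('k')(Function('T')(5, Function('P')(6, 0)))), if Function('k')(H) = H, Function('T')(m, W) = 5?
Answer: -25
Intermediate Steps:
Function('P')(A, R) = Rational(-1, 2)
p = -11 (p = Add(-9, -2) = -11)
Mul(Add(p, 6), Function('k')(Function('T')(5, Function('P')(6, 0)))) = Mul(Add(-11, 6), 5) = Mul(-5, 5) = -25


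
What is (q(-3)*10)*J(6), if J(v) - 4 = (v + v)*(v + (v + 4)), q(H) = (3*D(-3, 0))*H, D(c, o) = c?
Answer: 52920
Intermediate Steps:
q(H) = -9*H (q(H) = (3*(-3))*H = -9*H)
J(v) = 4 + 2*v*(4 + 2*v) (J(v) = 4 + (v + v)*(v + (v + 4)) = 4 + (2*v)*(v + (4 + v)) = 4 + (2*v)*(4 + 2*v) = 4 + 2*v*(4 + 2*v))
(q(-3)*10)*J(6) = (-9*(-3)*10)*(4 + 4*6² + 8*6) = (27*10)*(4 + 4*36 + 48) = 270*(4 + 144 + 48) = 270*196 = 52920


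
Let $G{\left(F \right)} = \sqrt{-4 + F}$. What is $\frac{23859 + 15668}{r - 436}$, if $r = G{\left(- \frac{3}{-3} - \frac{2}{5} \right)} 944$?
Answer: $- \frac{21542215}{4024948} - \frac{2332093 i \sqrt{85}}{1006237} \approx -5.3522 - 21.368 i$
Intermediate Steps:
$r = \frac{944 i \sqrt{85}}{5}$ ($r = \sqrt{-4 - \left(-1 + \frac{2}{5}\right)} 944 = \sqrt{-4 - - \frac{3}{5}} \cdot 944 = \sqrt{-4 + \left(1 - \frac{2}{5}\right)} 944 = \sqrt{-4 + \frac{3}{5}} \cdot 944 = \sqrt{- \frac{17}{5}} \cdot 944 = \frac{i \sqrt{85}}{5} \cdot 944 = \frac{944 i \sqrt{85}}{5} \approx 1740.7 i$)
$\frac{23859 + 15668}{r - 436} = \frac{23859 + 15668}{\frac{944 i \sqrt{85}}{5} - 436} = \frac{39527}{-436 + \frac{944 i \sqrt{85}}{5}}$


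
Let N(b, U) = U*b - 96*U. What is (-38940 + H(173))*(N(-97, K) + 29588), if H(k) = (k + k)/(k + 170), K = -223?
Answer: -970011586398/343 ≈ -2.8280e+9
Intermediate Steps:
H(k) = 2*k/(170 + k) (H(k) = (2*k)/(170 + k) = 2*k/(170 + k))
N(b, U) = -96*U + U*b
(-38940 + H(173))*(N(-97, K) + 29588) = (-38940 + 2*173/(170 + 173))*(-223*(-96 - 97) + 29588) = (-38940 + 2*173/343)*(-223*(-193) + 29588) = (-38940 + 2*173*(1/343))*(43039 + 29588) = (-38940 + 346/343)*72627 = -13356074/343*72627 = -970011586398/343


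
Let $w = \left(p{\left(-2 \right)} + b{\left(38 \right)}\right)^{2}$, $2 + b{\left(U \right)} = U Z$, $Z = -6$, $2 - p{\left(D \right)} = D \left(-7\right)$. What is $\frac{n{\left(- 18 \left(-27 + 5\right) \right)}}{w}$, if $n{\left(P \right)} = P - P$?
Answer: $0$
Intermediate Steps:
$p{\left(D \right)} = 2 + 7 D$ ($p{\left(D \right)} = 2 - D \left(-7\right) = 2 - - 7 D = 2 + 7 D$)
$b{\left(U \right)} = -2 - 6 U$ ($b{\left(U \right)} = -2 + U \left(-6\right) = -2 - 6 U$)
$n{\left(P \right)} = 0$
$w = 58564$ ($w = \left(\left(2 + 7 \left(-2\right)\right) - 230\right)^{2} = \left(\left(2 - 14\right) - 230\right)^{2} = \left(-12 - 230\right)^{2} = \left(-242\right)^{2} = 58564$)
$\frac{n{\left(- 18 \left(-27 + 5\right) \right)}}{w} = \frac{0}{58564} = 0 \cdot \frac{1}{58564} = 0$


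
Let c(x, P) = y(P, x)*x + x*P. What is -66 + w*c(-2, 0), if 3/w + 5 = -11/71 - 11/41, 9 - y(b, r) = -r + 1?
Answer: -937146/15787 ≈ -59.362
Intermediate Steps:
y(b, r) = 8 + r (y(b, r) = 9 - (-r + 1) = 9 - (1 - r) = 9 + (-1 + r) = 8 + r)
w = -8733/15787 (w = 3/(-5 + (-11/71 - 11/41)) = 3/(-5 - 1232/2911) = 3/(-15787/2911) = 3*(-2911/15787) = -8733/15787 ≈ -0.55318)
c(x, P) = P*x + x*(8 + x) (c(x, P) = (8 + x)*x + x*P = x*(8 + x) + P*x = P*x + x*(8 + x))
-66 + w*c(-2, 0) = -66 - (-17466)*(8 + 0 - 2)/15787 = -66 - (-17466)*6/15787 = -66 - 8733/15787*(-12) = -66 + 104796/15787 = -937146/15787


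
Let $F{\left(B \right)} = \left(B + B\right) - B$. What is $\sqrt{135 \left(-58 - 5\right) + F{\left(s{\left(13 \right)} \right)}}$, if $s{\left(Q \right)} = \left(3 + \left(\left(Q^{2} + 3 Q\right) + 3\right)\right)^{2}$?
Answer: $\sqrt{37291} \approx 193.11$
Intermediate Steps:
$s{\left(Q \right)} = \left(6 + Q^{2} + 3 Q\right)^{2}$ ($s{\left(Q \right)} = \left(3 + \left(3 + Q^{2} + 3 Q\right)\right)^{2} = \left(6 + Q^{2} + 3 Q\right)^{2}$)
$F{\left(B \right)} = B$ ($F{\left(B \right)} = 2 B - B = B$)
$\sqrt{135 \left(-58 - 5\right) + F{\left(s{\left(13 \right)} \right)}} = \sqrt{135 \left(-58 - 5\right) + \left(6 + 13^{2} + 3 \cdot 13\right)^{2}} = \sqrt{135 \left(-63\right) + \left(6 + 169 + 39\right)^{2}} = \sqrt{-8505 + 214^{2}} = \sqrt{-8505 + 45796} = \sqrt{37291}$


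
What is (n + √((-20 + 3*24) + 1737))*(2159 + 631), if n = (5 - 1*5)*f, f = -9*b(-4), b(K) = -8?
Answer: 2790*√1789 ≈ 1.1801e+5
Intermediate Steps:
f = 72 (f = -9*(-8) = 72)
n = 0 (n = (5 - 1*5)*72 = (5 - 5)*72 = 0*72 = 0)
(n + √((-20 + 3*24) + 1737))*(2159 + 631) = (0 + √((-20 + 3*24) + 1737))*(2159 + 631) = (0 + √((-20 + 72) + 1737))*2790 = (0 + √(52 + 1737))*2790 = (0 + √1789)*2790 = √1789*2790 = 2790*√1789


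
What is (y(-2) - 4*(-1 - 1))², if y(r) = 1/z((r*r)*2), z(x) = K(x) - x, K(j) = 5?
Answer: 529/9 ≈ 58.778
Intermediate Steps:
z(x) = 5 - x
y(r) = 1/(5 - 2*r²) (y(r) = 1/(5 - r*r*2) = 1/(5 - r²*2) = 1/(5 - 2*r²))
(y(-2) - 4*(-1 - 1))² = (-1/(-5 + 2*(-2)²) - 4*(-1 - 1))² = (-1/(-5 + 2*4) - 4*(-2))² = (-1/(-5 + 8) + 8)² = (-1/3 + 8)² = (-1*⅓ + 8)² = (-⅓ + 8)² = (23/3)² = 529/9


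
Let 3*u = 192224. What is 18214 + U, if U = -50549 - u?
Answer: -289229/3 ≈ -96410.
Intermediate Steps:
u = 192224/3 (u = (⅓)*192224 = 192224/3 ≈ 64075.)
U = -343871/3 (U = -50549 - 1*192224/3 = -50549 - 192224/3 = -343871/3 ≈ -1.1462e+5)
18214 + U = 18214 - 343871/3 = -289229/3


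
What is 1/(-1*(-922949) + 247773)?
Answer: 1/1170722 ≈ 8.5417e-7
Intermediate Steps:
1/(-1*(-922949) + 247773) = 1/(922949 + 247773) = 1/1170722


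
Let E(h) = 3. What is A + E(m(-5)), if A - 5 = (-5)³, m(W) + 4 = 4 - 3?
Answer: -117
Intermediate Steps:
m(W) = -3 (m(W) = -4 + (4 - 3) = -4 + 1 = -3)
A = -120 (A = 5 + (-5)³ = 5 - 125 = -120)
A + E(m(-5)) = -120 + 3 = -117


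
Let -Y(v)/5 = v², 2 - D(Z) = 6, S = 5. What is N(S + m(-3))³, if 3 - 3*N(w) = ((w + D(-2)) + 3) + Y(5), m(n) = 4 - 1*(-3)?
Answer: 59319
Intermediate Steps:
D(Z) = -4 (D(Z) = 2 - 1*6 = 2 - 6 = -4)
m(n) = 7 (m(n) = 4 + 3 = 7)
Y(v) = -5*v²
N(w) = 43 - w/3 (N(w) = 1 - (((w - 4) + 3) - 5*5²)/3 = 1 - (((-4 + w) + 3) - 5*25)/3 = 1 - ((-1 + w) - 125)/3 = 1 - (-126 + w)/3 = 1 + (42 - w/3) = 43 - w/3)
N(S + m(-3))³ = (43 - (5 + 7)/3)³ = (43 - ⅓*12)³ = (43 - 4)³ = 39³ = 59319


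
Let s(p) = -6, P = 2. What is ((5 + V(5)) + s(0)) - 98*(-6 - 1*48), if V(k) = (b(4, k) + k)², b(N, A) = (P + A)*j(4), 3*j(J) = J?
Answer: 49468/9 ≈ 5496.4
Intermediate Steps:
j(J) = J/3
b(N, A) = 8/3 + 4*A/3 (b(N, A) = (2 + A)*((⅓)*4) = (2 + A)*(4/3) = 8/3 + 4*A/3)
V(k) = (8/3 + 7*k/3)² (V(k) = ((8/3 + 4*k/3) + k)² = (8/3 + 7*k/3)²)
((5 + V(5)) + s(0)) - 98*(-6 - 1*48) = ((5 + (8 + 7*5)²/9) - 6) - 98*(-6 - 1*48) = ((5 + (8 + 35)²/9) - 6) - 98*(-6 - 48) = ((5 + (⅑)*43²) - 6) - 98*(-54) = ((5 + (⅑)*1849) - 6) + 5292 = ((5 + 1849/9) - 6) + 5292 = (1894/9 - 6) + 5292 = 1840/9 + 5292 = 49468/9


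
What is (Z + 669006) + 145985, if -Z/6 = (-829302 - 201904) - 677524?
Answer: 11067371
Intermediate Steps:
Z = 10252380 (Z = -6*((-829302 - 201904) - 677524) = -6*(-1031206 - 677524) = -6*(-1708730) = 10252380)
(Z + 669006) + 145985 = (10252380 + 669006) + 145985 = 10921386 + 145985 = 11067371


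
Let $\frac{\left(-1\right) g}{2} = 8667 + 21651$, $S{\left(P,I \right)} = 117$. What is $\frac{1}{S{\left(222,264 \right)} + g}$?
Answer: $- \frac{1}{60519} \approx -1.6524 \cdot 10^{-5}$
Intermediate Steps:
$g = -60636$ ($g = - 2 \left(8667 + 21651\right) = \left(-2\right) 30318 = -60636$)
$\frac{1}{S{\left(222,264 \right)} + g} = \frac{1}{117 - 60636} = \frac{1}{-60519} = - \frac{1}{60519}$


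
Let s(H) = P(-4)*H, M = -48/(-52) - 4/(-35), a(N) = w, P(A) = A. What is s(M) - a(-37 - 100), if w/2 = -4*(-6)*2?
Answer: -45568/455 ≈ -100.15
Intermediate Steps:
w = 96 (w = 2*(-4*(-6)*2) = 2*(24*2) = 2*48 = 96)
a(N) = 96
M = 472/455 (M = -48*(-1/52) - 4*(-1/35) = 12/13 + 4/35 = 472/455 ≈ 1.0374)
s(H) = -4*H
s(M) - a(-37 - 100) = -4*472/455 - 1*96 = -1888/455 - 96 = -45568/455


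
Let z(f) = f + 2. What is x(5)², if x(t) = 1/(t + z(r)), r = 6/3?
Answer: 1/81 ≈ 0.012346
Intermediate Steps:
r = 2 (r = 6*(⅓) = 2)
z(f) = 2 + f
x(t) = 1/(4 + t) (x(t) = 1/(t + (2 + 2)) = 1/(t + 4) = 1/(4 + t))
x(5)² = (1/(4 + 5))² = (1/9)² = (⅑)² = 1/81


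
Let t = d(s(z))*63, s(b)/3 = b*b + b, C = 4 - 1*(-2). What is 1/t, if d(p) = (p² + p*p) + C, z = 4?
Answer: 1/453978 ≈ 2.2027e-6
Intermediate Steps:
C = 6 (C = 4 + 2 = 6)
s(b) = 3*b + 3*b² (s(b) = 3*(b*b + b) = 3*(b² + b) = 3*(b + b²) = 3*b + 3*b²)
d(p) = 6 + 2*p² (d(p) = (p² + p*p) + 6 = (p² + p²) + 6 = 2*p² + 6 = 6 + 2*p²)
t = 453978 (t = (6 + 2*(3*4*(1 + 4))²)*63 = (6 + 2*(3*4*5)²)*63 = (6 + 2*60²)*63 = (6 + 2*3600)*63 = (6 + 7200)*63 = 7206*63 = 453978)
1/t = 1/453978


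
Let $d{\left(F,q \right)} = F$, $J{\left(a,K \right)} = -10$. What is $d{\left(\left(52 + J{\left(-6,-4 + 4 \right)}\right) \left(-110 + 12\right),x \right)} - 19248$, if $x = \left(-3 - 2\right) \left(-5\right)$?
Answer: $-23364$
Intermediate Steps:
$x = 25$ ($x = \left(-5\right) \left(-5\right) = 25$)
$d{\left(\left(52 + J{\left(-6,-4 + 4 \right)}\right) \left(-110 + 12\right),x \right)} - 19248 = \left(52 - 10\right) \left(-110 + 12\right) - 19248 = 42 \left(-98\right) - 19248 = -4116 - 19248 = -23364$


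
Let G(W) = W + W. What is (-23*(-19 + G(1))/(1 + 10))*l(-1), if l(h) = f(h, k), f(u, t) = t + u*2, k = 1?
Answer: -391/11 ≈ -35.545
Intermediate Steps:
G(W) = 2*W
f(u, t) = t + 2*u
l(h) = 1 + 2*h
(-23*(-19 + G(1))/(1 + 10))*l(-1) = (-23*(-19 + 2*1)/(1 + 10))*(1 + 2*(-1)) = (-23*(-19 + 2)/11)*(1 - 2) = -(-391)/11*(-1) = -23*(-17/11)*(-1) = (391/11)*(-1) = -391/11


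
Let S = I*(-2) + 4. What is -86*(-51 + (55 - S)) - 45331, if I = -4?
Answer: -44643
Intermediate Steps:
S = 12 (S = -4*(-2) + 4 = 8 + 4 = 12)
-86*(-51 + (55 - S)) - 45331 = -86*(-51 + (55 - 1*12)) - 45331 = -86*(-51 + (55 - 12)) - 45331 = -86*(-51 + 43) - 45331 = -86*(-8) - 45331 = 688 - 45331 = -44643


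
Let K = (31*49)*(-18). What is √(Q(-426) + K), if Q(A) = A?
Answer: 2*I*√6942 ≈ 166.64*I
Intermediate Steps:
K = -27342 (K = 1519*(-18) = -27342)
√(Q(-426) + K) = √(-426 - 27342) = √(-27768) = 2*I*√6942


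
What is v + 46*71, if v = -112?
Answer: 3154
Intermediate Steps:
v + 46*71 = -112 + 46*71 = -112 + 3266 = 3154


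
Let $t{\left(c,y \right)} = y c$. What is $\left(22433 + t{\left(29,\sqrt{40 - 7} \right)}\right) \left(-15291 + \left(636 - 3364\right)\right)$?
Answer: $-404220227 - 522551 \sqrt{33} \approx -4.0722 \cdot 10^{8}$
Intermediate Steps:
$t{\left(c,y \right)} = c y$
$\left(22433 + t{\left(29,\sqrt{40 - 7} \right)}\right) \left(-15291 + \left(636 - 3364\right)\right) = \left(22433 + 29 \sqrt{40 - 7}\right) \left(-15291 + \left(636 - 3364\right)\right) = \left(22433 + 29 \sqrt{33}\right) \left(-15291 - 2728\right) = \left(22433 + 29 \sqrt{33}\right) \left(-18019\right) = -404220227 - 522551 \sqrt{33}$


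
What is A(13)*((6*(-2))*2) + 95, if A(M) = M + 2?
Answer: -265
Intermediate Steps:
A(M) = 2 + M
A(13)*((6*(-2))*2) + 95 = (2 + 13)*((6*(-2))*2) + 95 = 15*(-12*2) + 95 = 15*(-24) + 95 = -360 + 95 = -265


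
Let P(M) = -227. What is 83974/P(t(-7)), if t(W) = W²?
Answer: -83974/227 ≈ -369.93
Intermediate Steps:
83974/P(t(-7)) = 83974/(-227) = 83974*(-1/227) = -83974/227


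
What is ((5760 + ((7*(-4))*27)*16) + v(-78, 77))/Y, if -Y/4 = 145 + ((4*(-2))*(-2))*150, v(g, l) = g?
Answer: 3207/5090 ≈ 0.63006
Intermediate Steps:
Y = -10180 (Y = -4*(145 + ((4*(-2))*(-2))*150) = -4*(145 - 8*(-2)*150) = -4*(145 + 16*150) = -4*(145 + 2400) = -4*2545 = -10180)
((5760 + ((7*(-4))*27)*16) + v(-78, 77))/Y = ((5760 + ((7*(-4))*27)*16) - 78)/(-10180) = ((5760 - 28*27*16) - 78)*(-1/10180) = ((5760 - 756*16) - 78)*(-1/10180) = ((5760 - 12096) - 78)*(-1/10180) = (-6336 - 78)*(-1/10180) = -6414*(-1/10180) = 3207/5090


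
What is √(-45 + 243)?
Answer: 3*√22 ≈ 14.071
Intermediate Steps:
√(-45 + 243) = √198 = 3*√22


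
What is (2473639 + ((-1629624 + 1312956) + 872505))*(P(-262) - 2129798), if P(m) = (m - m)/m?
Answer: -6452171925848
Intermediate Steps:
P(m) = 0 (P(m) = 0/m = 0)
(2473639 + ((-1629624 + 1312956) + 872505))*(P(-262) - 2129798) = (2473639 + ((-1629624 + 1312956) + 872505))*(0 - 2129798) = (2473639 + (-316668 + 872505))*(-2129798) = (2473639 + 555837)*(-2129798) = 3029476*(-2129798) = -6452171925848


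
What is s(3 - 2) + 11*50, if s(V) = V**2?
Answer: 551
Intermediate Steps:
s(3 - 2) + 11*50 = (3 - 2)**2 + 11*50 = 1**2 + 550 = 1 + 550 = 551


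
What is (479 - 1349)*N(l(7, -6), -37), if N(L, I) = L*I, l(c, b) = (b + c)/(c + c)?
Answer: 16095/7 ≈ 2299.3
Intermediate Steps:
l(c, b) = (b + c)/(2*c) (l(c, b) = (b + c)/((2*c)) = (b + c)*(1/(2*c)) = (b + c)/(2*c))
N(L, I) = I*L
(479 - 1349)*N(l(7, -6), -37) = (479 - 1349)*(-37*(-6 + 7)/(2*7)) = -(-32190)*(½)*(⅐)*1 = -(-32190)/14 = -870*(-37/14) = 16095/7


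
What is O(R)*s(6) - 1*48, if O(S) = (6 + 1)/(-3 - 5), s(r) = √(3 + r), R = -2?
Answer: -405/8 ≈ -50.625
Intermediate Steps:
O(S) = -7/8 (O(S) = 7/(-8) = 7*(-⅛) = -7/8)
O(R)*s(6) - 1*48 = -7*√(3 + 6)/8 - 1*48 = -7*√9/8 - 48 = -7/8*3 - 48 = -21/8 - 48 = -405/8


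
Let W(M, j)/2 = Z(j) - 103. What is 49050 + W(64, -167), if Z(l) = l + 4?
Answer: 48518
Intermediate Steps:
Z(l) = 4 + l
W(M, j) = -198 + 2*j (W(M, j) = 2*((4 + j) - 103) = 2*(-99 + j) = -198 + 2*j)
49050 + W(64, -167) = 49050 + (-198 + 2*(-167)) = 49050 + (-198 - 334) = 49050 - 532 = 48518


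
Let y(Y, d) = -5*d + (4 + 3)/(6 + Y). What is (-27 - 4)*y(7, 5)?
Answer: 9858/13 ≈ 758.31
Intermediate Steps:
y(Y, d) = -5*d + 7/(6 + Y)
(-27 - 4)*y(7, 5) = (-27 - 4)*((7 - 30*5 - 5*7*5)/(6 + 7)) = -31*(7 - 150 - 175)/13 = -31*(-318)/13 = -31*(-318/13) = 9858/13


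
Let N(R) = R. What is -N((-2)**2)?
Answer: -4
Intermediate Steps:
-N((-2)**2) = -1*(-2)**2 = -1*4 = -4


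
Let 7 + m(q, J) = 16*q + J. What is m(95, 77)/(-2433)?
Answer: -530/811 ≈ -0.65351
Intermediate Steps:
m(q, J) = -7 + J + 16*q (m(q, J) = -7 + (16*q + J) = -7 + (J + 16*q) = -7 + J + 16*q)
m(95, 77)/(-2433) = (-7 + 77 + 16*95)/(-2433) = (-7 + 77 + 1520)*(-1/2433) = 1590*(-1/2433) = -530/811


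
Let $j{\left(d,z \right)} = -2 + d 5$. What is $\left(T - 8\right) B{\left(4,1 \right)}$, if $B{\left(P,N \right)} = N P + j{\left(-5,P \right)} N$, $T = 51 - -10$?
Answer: $-1219$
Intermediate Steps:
$j{\left(d,z \right)} = -2 + 5 d$
$T = 61$ ($T = 51 + 10 = 61$)
$B{\left(P,N \right)} = - 27 N + N P$ ($B{\left(P,N \right)} = N P + \left(-2 + 5 \left(-5\right)\right) N = N P + \left(-2 - 25\right) N = N P - 27 N = - 27 N + N P$)
$\left(T - 8\right) B{\left(4,1 \right)} = \left(61 - 8\right) 1 \left(-27 + 4\right) = 53 \cdot 1 \left(-23\right) = 53 \left(-23\right) = -1219$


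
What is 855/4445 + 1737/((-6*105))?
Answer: -22801/8890 ≈ -2.5648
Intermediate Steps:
855/4445 + 1737/((-6*105)) = 855*(1/4445) + 1737/(-630) = 171/889 + 1737*(-1/630) = 171/889 - 193/70 = -22801/8890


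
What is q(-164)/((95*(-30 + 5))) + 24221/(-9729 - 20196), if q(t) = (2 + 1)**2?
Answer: -121672/149625 ≈ -0.81318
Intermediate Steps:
q(t) = 9 (q(t) = 3**2 = 9)
q(-164)/((95*(-30 + 5))) + 24221/(-9729 - 20196) = 9/((95*(-30 + 5))) + 24221/(-9729 - 20196) = 9/((95*(-25))) + 24221/(-29925) = 9/(-2375) + 24221*(-1/29925) = 9*(-1/2375) - 24221/29925 = -9/2375 - 24221/29925 = -121672/149625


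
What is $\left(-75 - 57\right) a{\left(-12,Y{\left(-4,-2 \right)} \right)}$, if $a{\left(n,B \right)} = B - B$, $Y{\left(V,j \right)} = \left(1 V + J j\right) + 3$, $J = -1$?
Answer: $0$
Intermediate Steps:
$Y{\left(V,j \right)} = 3 + V - j$ ($Y{\left(V,j \right)} = \left(1 V - j\right) + 3 = \left(V - j\right) + 3 = 3 + V - j$)
$a{\left(n,B \right)} = 0$
$\left(-75 - 57\right) a{\left(-12,Y{\left(-4,-2 \right)} \right)} = \left(-75 - 57\right) 0 = \left(-132\right) 0 = 0$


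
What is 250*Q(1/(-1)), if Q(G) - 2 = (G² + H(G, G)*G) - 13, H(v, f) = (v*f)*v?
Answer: -2250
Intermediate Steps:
H(v, f) = f*v² (H(v, f) = (f*v)*v = f*v²)
Q(G) = -11 + G² + G⁴ (Q(G) = 2 + ((G² + (G*G²)*G) - 13) = 2 + ((G² + G³*G) - 13) = 2 + ((G² + G⁴) - 13) = 2 + (-13 + G² + G⁴) = -11 + G² + G⁴)
250*Q(1/(-1)) = 250*(-11 + (1/(-1))² + (1/(-1))⁴) = 250*(-11 + (-1)² + (-1)⁴) = 250*(-11 + 1 + 1) = 250*(-9) = -2250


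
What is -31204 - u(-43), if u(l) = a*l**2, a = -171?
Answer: 284975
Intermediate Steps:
u(l) = -171*l**2
-31204 - u(-43) = -31204 - (-171)*(-43)**2 = -31204 - (-171)*1849 = -31204 - 1*(-316179) = -31204 + 316179 = 284975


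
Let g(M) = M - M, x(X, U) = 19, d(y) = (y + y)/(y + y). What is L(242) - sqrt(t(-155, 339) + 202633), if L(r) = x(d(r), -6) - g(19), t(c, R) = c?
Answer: 19 - sqrt(202478) ≈ -430.98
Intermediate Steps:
d(y) = 1 (d(y) = (2*y)/((2*y)) = (2*y)*(1/(2*y)) = 1)
g(M) = 0
L(r) = 19 (L(r) = 19 - 1*0 = 19 + 0 = 19)
L(242) - sqrt(t(-155, 339) + 202633) = 19 - sqrt(-155 + 202633) = 19 - sqrt(202478)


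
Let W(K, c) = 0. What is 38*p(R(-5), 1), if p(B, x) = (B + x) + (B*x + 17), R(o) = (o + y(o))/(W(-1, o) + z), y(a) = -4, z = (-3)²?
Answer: 608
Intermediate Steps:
z = 9
R(o) = -4/9 + o/9 (R(o) = (o - 4)/(0 + 9) = (-4 + o)/9 = (-4 + o)*(⅑) = -4/9 + o/9)
p(B, x) = 17 + B + x + B*x (p(B, x) = (B + x) + (17 + B*x) = 17 + B + x + B*x)
38*p(R(-5), 1) = 38*(17 + (-4/9 + (⅑)*(-5)) + 1 + (-4/9 + (⅑)*(-5))*1) = 38*(17 + (-4/9 - 5/9) + 1 + (-4/9 - 5/9)*1) = 38*(17 - 1 + 1 - 1*1) = 38*(17 - 1 + 1 - 1) = 38*16 = 608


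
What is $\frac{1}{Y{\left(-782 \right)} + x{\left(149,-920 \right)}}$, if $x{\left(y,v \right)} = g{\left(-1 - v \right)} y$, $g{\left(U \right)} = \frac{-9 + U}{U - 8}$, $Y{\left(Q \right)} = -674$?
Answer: $- \frac{911}{478424} \approx -0.0019042$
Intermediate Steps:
$g{\left(U \right)} = \frac{-9 + U}{-8 + U}$
$x{\left(y,v \right)} = \frac{y \left(-10 - v\right)}{-9 - v}$ ($x{\left(y,v \right)} = \frac{-9 - \left(1 + v\right)}{-8 - \left(1 + v\right)} y = \frac{-10 - v}{-9 - v} y = \frac{y \left(-10 - v\right)}{-9 - v}$)
$\frac{1}{Y{\left(-782 \right)} + x{\left(149,-920 \right)}} = \frac{1}{-674 + \frac{149 \left(10 - 920\right)}{9 - 920}} = \frac{1}{-674 + 149 \frac{1}{-911} \left(-910\right)} = \frac{1}{-674 + 149 \left(- \frac{1}{911}\right) \left(-910\right)} = \frac{1}{-674 + \frac{135590}{911}} = \frac{1}{- \frac{478424}{911}} = - \frac{911}{478424}$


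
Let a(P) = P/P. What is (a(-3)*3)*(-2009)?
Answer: -6027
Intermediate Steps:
a(P) = 1
(a(-3)*3)*(-2009) = (1*3)*(-2009) = 3*(-2009) = -6027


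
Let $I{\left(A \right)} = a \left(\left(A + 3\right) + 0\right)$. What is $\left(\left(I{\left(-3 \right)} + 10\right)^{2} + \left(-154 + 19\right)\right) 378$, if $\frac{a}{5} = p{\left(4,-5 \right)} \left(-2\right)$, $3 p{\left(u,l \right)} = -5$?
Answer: $-13230$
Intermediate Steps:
$p{\left(u,l \right)} = - \frac{5}{3}$ ($p{\left(u,l \right)} = \frac{1}{3} \left(-5\right) = - \frac{5}{3}$)
$a = \frac{50}{3}$ ($a = 5 \left(\left(- \frac{5}{3}\right) \left(-2\right)\right) = 5 \cdot \frac{10}{3} = \frac{50}{3} \approx 16.667$)
$I{\left(A \right)} = 50 + \frac{50 A}{3}$ ($I{\left(A \right)} = \frac{50 \left(\left(A + 3\right) + 0\right)}{3} = \frac{50 \left(\left(3 + A\right) + 0\right)}{3} = \frac{50 \left(3 + A\right)}{3} = 50 + \frac{50 A}{3}$)
$\left(\left(I{\left(-3 \right)} + 10\right)^{2} + \left(-154 + 19\right)\right) 378 = \left(\left(\left(50 + \frac{50}{3} \left(-3\right)\right) + 10\right)^{2} + \left(-154 + 19\right)\right) 378 = \left(\left(\left(50 - 50\right) + 10\right)^{2} - 135\right) 378 = \left(\left(0 + 10\right)^{2} - 135\right) 378 = \left(10^{2} - 135\right) 378 = \left(100 - 135\right) 378 = \left(-35\right) 378 = -13230$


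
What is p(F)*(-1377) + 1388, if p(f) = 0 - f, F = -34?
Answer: -45430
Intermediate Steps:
p(f) = -f
p(F)*(-1377) + 1388 = -1*(-34)*(-1377) + 1388 = 34*(-1377) + 1388 = -46818 + 1388 = -45430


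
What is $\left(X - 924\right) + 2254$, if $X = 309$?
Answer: $1639$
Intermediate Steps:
$\left(X - 924\right) + 2254 = \left(309 - 924\right) + 2254 = -615 + 2254 = 1639$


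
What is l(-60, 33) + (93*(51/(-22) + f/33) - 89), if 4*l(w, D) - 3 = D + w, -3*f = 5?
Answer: -20809/66 ≈ -315.29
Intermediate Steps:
f = -5/3 (f = -⅓*5 = -5/3 ≈ -1.6667)
l(w, D) = ¾ + D/4 + w/4 (l(w, D) = ¾ + (D + w)/4 = ¾ + (D/4 + w/4) = ¾ + D/4 + w/4)
l(-60, 33) + (93*(51/(-22) + f/33) - 89) = (¾ + (¼)*33 + (¼)*(-60)) + (93*(51/(-22) - 5/3/33) - 89) = (¾ + 33/4 - 15) + (93*(51*(-1/22) - 5/3*1/33) - 89) = -6 + (93*(-51/22 - 5/99) - 89) = -6 + (93*(-469/198) - 89) = -6 + (-14539/66 - 89) = -6 - 20413/66 = -20809/66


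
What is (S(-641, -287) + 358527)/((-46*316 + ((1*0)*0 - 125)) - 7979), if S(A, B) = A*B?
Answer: -271247/11320 ≈ -23.962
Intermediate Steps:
(S(-641, -287) + 358527)/((-46*316 + ((1*0)*0 - 125)) - 7979) = (-641*(-287) + 358527)/((-46*316 + ((1*0)*0 - 125)) - 7979) = (183967 + 358527)/((-14536 + (0*0 - 125)) - 7979) = 542494/((-14536 + (0 - 125)) - 7979) = 542494/((-14536 - 125) - 7979) = 542494/(-14661 - 7979) = 542494/(-22640) = 542494*(-1/22640) = -271247/11320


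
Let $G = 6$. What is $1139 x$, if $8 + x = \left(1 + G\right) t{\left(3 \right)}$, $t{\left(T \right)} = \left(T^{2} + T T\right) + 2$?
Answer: $150348$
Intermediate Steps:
$t{\left(T \right)} = 2 + 2 T^{2}$ ($t{\left(T \right)} = \left(T^{2} + T^{2}\right) + 2 = 2 T^{2} + 2 = 2 + 2 T^{2}$)
$x = 132$ ($x = -8 + \left(1 + 6\right) \left(2 + 2 \cdot 3^{2}\right) = -8 + 7 \left(2 + 2 \cdot 9\right) = -8 + 7 \left(2 + 18\right) = -8 + 7 \cdot 20 = -8 + 140 = 132$)
$1139 x = 1139 \cdot 132 = 150348$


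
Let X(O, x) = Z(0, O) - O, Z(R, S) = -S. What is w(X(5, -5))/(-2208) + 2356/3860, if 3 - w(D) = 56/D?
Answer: 1292213/2130720 ≈ 0.60647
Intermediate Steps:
X(O, x) = -2*O (X(O, x) = -O - O = -2*O)
w(D) = 3 - 56/D
w(X(5, -5))/(-2208) + 2356/3860 = (3 - 56/((-2*5)))/(-2208) + 2356/3860 = (3 - 56/(-10))*(-1/2208) + 2356*(1/3860) = (3 - 56*(-1/10))*(-1/2208) + 589/965 = (3 + 28/5)*(-1/2208) + 589/965 = (43/5)*(-1/2208) + 589/965 = -43/11040 + 589/965 = 1292213/2130720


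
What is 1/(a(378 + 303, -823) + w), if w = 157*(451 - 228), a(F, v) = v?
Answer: 1/34188 ≈ 2.9250e-5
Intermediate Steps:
w = 35011 (w = 157*223 = 35011)
1/(a(378 + 303, -823) + w) = 1/(-823 + 35011) = 1/34188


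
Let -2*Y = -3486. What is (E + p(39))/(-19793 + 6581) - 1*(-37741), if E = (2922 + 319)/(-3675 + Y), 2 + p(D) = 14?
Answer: 137623006543/3646512 ≈ 37741.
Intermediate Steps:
Y = 1743 (Y = -½*(-3486) = 1743)
p(D) = 12 (p(D) = -2 + 14 = 12)
E = -463/276 (E = (2922 + 319)/(-3675 + 1743) = 3241/(-1932) = 3241*(-1/1932) = -463/276 ≈ -1.6775)
(E + p(39))/(-19793 + 6581) - 1*(-37741) = (-463/276 + 12)/(-19793 + 6581) - 1*(-37741) = (2849/276)/(-13212) + 37741 = (2849/276)*(-1/13212) + 37741 = -2849/3646512 + 37741 = 137623006543/3646512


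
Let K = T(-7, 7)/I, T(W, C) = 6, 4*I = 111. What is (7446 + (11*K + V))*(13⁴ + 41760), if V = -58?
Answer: 19228855524/37 ≈ 5.1970e+8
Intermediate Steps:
I = 111/4 (I = (¼)*111 = 111/4 ≈ 27.750)
K = 8/37 (K = 6/(111/4) = 6*(4/111) = 8/37 ≈ 0.21622)
(7446 + (11*K + V))*(13⁴ + 41760) = (7446 + (11*(8/37) - 58))*(13⁴ + 41760) = (7446 + (88/37 - 58))*(28561 + 41760) = (7446 - 2058/37)*70321 = (273444/37)*70321 = 19228855524/37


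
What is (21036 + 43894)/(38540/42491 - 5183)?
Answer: -2758940630/220192313 ≈ -12.530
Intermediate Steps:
(21036 + 43894)/(38540/42491 - 5183) = 64930/(38540*(1/42491) - 5183) = 64930/(38540/42491 - 5183) = 64930/(-220192313/42491) = 64930*(-42491/220192313) = -2758940630/220192313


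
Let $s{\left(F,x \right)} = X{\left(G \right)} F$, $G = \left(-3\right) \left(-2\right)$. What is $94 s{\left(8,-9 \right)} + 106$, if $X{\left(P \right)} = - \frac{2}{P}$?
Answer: $- \frac{434}{3} \approx -144.67$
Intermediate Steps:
$G = 6$
$s{\left(F,x \right)} = - \frac{F}{3}$ ($s{\left(F,x \right)} = - \frac{2}{6} F = \left(-2\right) \frac{1}{6} F = - \frac{F}{3}$)
$94 s{\left(8,-9 \right)} + 106 = 94 \left(\left(- \frac{1}{3}\right) 8\right) + 106 = 94 \left(- \frac{8}{3}\right) + 106 = - \frac{752}{3} + 106 = - \frac{434}{3}$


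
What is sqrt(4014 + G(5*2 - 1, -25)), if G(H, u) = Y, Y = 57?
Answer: sqrt(4071) ≈ 63.804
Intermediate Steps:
G(H, u) = 57
sqrt(4014 + G(5*2 - 1, -25)) = sqrt(4014 + 57) = sqrt(4071)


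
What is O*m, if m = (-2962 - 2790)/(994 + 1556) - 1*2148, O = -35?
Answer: 19191032/255 ≈ 75259.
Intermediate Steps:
m = -2741576/1275 (m = -5752/2550 - 2148 = -5752*1/2550 - 2148 = -2876/1275 - 2148 = -2741576/1275 ≈ -2150.3)
O*m = -35*(-2741576/1275) = 19191032/255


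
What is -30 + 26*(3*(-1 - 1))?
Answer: -186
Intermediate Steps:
-30 + 26*(3*(-1 - 1)) = -30 + 26*(3*(-2)) = -30 + 26*(-6) = -30 - 156 = -186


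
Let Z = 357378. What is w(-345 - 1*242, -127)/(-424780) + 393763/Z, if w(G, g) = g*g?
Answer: 1205212667/1132888260 ≈ 1.0638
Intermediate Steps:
w(G, g) = g²
w(-345 - 1*242, -127)/(-424780) + 393763/Z = (-127)²/(-424780) + 393763/357378 = 16129*(-1/424780) + 393763*(1/357378) = -16129/424780 + 393763/357378 = 1205212667/1132888260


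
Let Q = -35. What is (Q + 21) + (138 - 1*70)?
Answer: 54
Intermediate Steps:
(Q + 21) + (138 - 1*70) = (-35 + 21) + (138 - 1*70) = -14 + (138 - 70) = -14 + 68 = 54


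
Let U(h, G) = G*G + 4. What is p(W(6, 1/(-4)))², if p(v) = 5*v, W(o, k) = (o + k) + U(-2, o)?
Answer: 837225/16 ≈ 52327.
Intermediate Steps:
U(h, G) = 4 + G² (U(h, G) = G² + 4 = 4 + G²)
W(o, k) = 4 + k + o + o² (W(o, k) = (o + k) + (4 + o²) = (k + o) + (4 + o²) = 4 + k + o + o²)
p(W(6, 1/(-4)))² = (5*(4 + 1/(-4) + 6 + 6²))² = (5*(4 - ¼ + 6 + 36))² = (5*(183/4))² = (915/4)² = 837225/16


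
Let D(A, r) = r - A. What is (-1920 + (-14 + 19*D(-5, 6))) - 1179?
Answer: -2904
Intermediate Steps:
(-1920 + (-14 + 19*D(-5, 6))) - 1179 = (-1920 + (-14 + 19*(6 - 1*(-5)))) - 1179 = (-1920 + (-14 + 19*(6 + 5))) - 1179 = (-1920 + (-14 + 19*11)) - 1179 = (-1920 + (-14 + 209)) - 1179 = (-1920 + 195) - 1179 = -1725 - 1179 = -2904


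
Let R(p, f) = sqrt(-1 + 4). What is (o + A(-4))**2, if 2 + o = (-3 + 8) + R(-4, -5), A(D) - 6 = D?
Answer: (5 + sqrt(3))**2 ≈ 45.320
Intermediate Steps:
R(p, f) = sqrt(3)
A(D) = 6 + D
o = 3 + sqrt(3) (o = -2 + ((-3 + 8) + sqrt(3)) = -2 + (5 + sqrt(3)) = 3 + sqrt(3) ≈ 4.7320)
(o + A(-4))**2 = ((3 + sqrt(3)) + (6 - 4))**2 = ((3 + sqrt(3)) + 2)**2 = (5 + sqrt(3))**2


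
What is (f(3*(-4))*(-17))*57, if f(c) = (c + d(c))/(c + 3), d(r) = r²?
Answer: 14212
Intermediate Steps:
f(c) = (c + c²)/(3 + c) (f(c) = (c + c²)/(c + 3) = (c + c²)/(3 + c))
(f(3*(-4))*(-17))*57 = (((3*(-4))*(1 + 3*(-4))/(3 + 3*(-4)))*(-17))*57 = (-12*(1 - 12)/(3 - 12)*(-17))*57 = (-12*(-11)/(-9)*(-17))*57 = (-12*(-⅑)*(-11)*(-17))*57 = -44/3*(-17)*57 = (748/3)*57 = 14212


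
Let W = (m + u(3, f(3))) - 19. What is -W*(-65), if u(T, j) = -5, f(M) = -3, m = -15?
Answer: -2535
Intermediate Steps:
W = -39 (W = (-15 - 5) - 19 = -20 - 19 = -39)
-W*(-65) = -1*(-39)*(-65) = 39*(-65) = -2535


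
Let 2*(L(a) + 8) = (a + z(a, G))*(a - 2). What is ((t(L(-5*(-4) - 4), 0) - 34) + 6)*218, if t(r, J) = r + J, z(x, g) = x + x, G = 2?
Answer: 65400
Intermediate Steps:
z(x, g) = 2*x
L(a) = -8 + 3*a*(-2 + a)/2 (L(a) = -8 + ((a + 2*a)*(a - 2))/2 = -8 + ((3*a)*(-2 + a))/2 = -8 + (3*a*(-2 + a))/2 = -8 + 3*a*(-2 + a)/2)
t(r, J) = J + r
((t(L(-5*(-4) - 4), 0) - 34) + 6)*218 = (((0 + (-8 - 3*(-5*(-4) - 4) + 3*(-5*(-4) - 4)²/2)) - 34) + 6)*218 = (((0 + (-8 - 3*(20 - 4) + 3*(20 - 4)²/2)) - 34) + 6)*218 = (((0 + (-8 - 3*16 + (3/2)*16²)) - 34) + 6)*218 = (((0 + (-8 - 48 + (3/2)*256)) - 34) + 6)*218 = (((0 + (-8 - 48 + 384)) - 34) + 6)*218 = (((0 + 328) - 34) + 6)*218 = ((328 - 34) + 6)*218 = (294 + 6)*218 = 300*218 = 65400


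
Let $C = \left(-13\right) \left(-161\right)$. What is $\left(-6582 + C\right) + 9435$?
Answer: $4946$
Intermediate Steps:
$C = 2093$
$\left(-6582 + C\right) + 9435 = \left(-6582 + 2093\right) + 9435 = -4489 + 9435 = 4946$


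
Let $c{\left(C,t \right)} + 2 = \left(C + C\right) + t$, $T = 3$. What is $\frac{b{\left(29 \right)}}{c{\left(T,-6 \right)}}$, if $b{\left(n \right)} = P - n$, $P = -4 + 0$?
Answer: $\frac{33}{2} \approx 16.5$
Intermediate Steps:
$P = -4$
$b{\left(n \right)} = -4 - n$
$c{\left(C,t \right)} = -2 + t + 2 C$ ($c{\left(C,t \right)} = -2 + \left(\left(C + C\right) + t\right) = -2 + \left(2 C + t\right) = -2 + \left(t + 2 C\right) = -2 + t + 2 C$)
$\frac{b{\left(29 \right)}}{c{\left(T,-6 \right)}} = \frac{-4 - 29}{-2 - 6 + 2 \cdot 3} = \frac{-4 - 29}{-2 - 6 + 6} = - \frac{33}{-2} = \left(-33\right) \left(- \frac{1}{2}\right) = \frac{33}{2}$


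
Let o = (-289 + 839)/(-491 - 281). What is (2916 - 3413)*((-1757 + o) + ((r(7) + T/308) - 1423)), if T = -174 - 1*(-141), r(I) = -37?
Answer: 1234625887/772 ≈ 1.5993e+6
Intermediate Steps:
T = -33 (T = -174 + 141 = -33)
o = -275/386 (o = 550/(-772) = 550*(-1/772) = -275/386 ≈ -0.71243)
(2916 - 3413)*((-1757 + o) + ((r(7) + T/308) - 1423)) = (2916 - 3413)*((-1757 - 275/386) + ((-37 - 33/308) - 1423)) = -497*(-678477/386 + ((-37 - 33*1/308) - 1423)) = -497*(-678477/386 + ((-37 - 3/28) - 1423)) = -497*(-678477/386 + (-1039/28 - 1423)) = -497*(-678477/386 - 40883/28) = -497*(-17389097/5404) = 1234625887/772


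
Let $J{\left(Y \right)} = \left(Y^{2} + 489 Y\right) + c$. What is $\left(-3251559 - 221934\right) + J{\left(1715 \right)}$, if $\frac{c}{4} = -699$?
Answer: $303571$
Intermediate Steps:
$c = -2796$ ($c = 4 \left(-699\right) = -2796$)
$J{\left(Y \right)} = -2796 + Y^{2} + 489 Y$ ($J{\left(Y \right)} = \left(Y^{2} + 489 Y\right) - 2796 = -2796 + Y^{2} + 489 Y$)
$\left(-3251559 - 221934\right) + J{\left(1715 \right)} = \left(-3251559 - 221934\right) + \left(-2796 + 1715^{2} + 489 \cdot 1715\right) = -3473493 + \left(-2796 + 2941225 + 838635\right) = -3473493 + 3777064 = 303571$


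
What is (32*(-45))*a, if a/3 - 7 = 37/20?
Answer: -38232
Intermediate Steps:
a = 531/20 (a = 21 + 3*(37/20) = 21 + 111/20 = 531/20 ≈ 26.550)
(32*(-45))*a = (32*(-45))*(531/20) = -1440*531/20 = -38232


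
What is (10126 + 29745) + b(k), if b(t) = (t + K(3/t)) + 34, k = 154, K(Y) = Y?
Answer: 6169089/154 ≈ 40059.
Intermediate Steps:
b(t) = 34 + t + 3/t (b(t) = (t + 3/t) + 34 = 34 + t + 3/t)
(10126 + 29745) + b(k) = (10126 + 29745) + (34 + 154 + 3/154) = 39871 + (34 + 154 + 3*(1/154)) = 39871 + (34 + 154 + 3/154) = 39871 + 28955/154 = 6169089/154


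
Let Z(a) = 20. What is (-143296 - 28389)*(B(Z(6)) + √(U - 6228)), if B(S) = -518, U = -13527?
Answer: 88932830 - 515055*I*√2195 ≈ 8.8933e+7 - 2.4131e+7*I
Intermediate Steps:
(-143296 - 28389)*(B(Z(6)) + √(U - 6228)) = (-143296 - 28389)*(-518 + √(-13527 - 6228)) = -171685*(-518 + √(-19755)) = -171685*(-518 + 3*I*√2195) = 88932830 - 515055*I*√2195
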